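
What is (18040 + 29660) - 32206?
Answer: 15494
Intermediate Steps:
(18040 + 29660) - 32206 = 47700 - 32206 = 15494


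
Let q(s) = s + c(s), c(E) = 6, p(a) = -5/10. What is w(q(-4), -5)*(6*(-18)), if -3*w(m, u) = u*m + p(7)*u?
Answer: -270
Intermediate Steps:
p(a) = -½ (p(a) = -5*⅒ = -½)
q(s) = 6 + s (q(s) = s + 6 = 6 + s)
w(m, u) = u/6 - m*u/3 (w(m, u) = -(u*m - u/2)/3 = -(m*u - u/2)/3 = -(-u/2 + m*u)/3 = u/6 - m*u/3)
w(q(-4), -5)*(6*(-18)) = ((⅙)*(-5)*(1 - 2*(6 - 4)))*(6*(-18)) = ((⅙)*(-5)*(1 - 2*2))*(-108) = ((⅙)*(-5)*(1 - 4))*(-108) = ((⅙)*(-5)*(-3))*(-108) = (5/2)*(-108) = -270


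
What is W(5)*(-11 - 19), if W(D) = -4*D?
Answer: 600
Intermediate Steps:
W(5)*(-11 - 19) = (-4*5)*(-11 - 19) = -20*(-30) = 600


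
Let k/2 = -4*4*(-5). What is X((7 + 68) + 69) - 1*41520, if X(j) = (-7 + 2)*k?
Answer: -42320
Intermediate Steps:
k = 160 (k = 2*(-4*4*(-5)) = 2*(-16*(-5)) = 2*80 = 160)
X(j) = -800 (X(j) = (-7 + 2)*160 = -5*160 = -800)
X((7 + 68) + 69) - 1*41520 = -800 - 1*41520 = -800 - 41520 = -42320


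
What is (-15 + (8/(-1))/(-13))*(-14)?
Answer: 2618/13 ≈ 201.38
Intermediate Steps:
(-15 + (8/(-1))/(-13))*(-14) = (-15 + (8*(-1))*(-1/13))*(-14) = (-15 - 8*(-1/13))*(-14) = (-15 + 8/13)*(-14) = -187/13*(-14) = 2618/13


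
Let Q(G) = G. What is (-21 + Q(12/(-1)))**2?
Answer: 1089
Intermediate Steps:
(-21 + Q(12/(-1)))**2 = (-21 + 12/(-1))**2 = (-21 + 12*(-1))**2 = (-21 - 12)**2 = (-33)**2 = 1089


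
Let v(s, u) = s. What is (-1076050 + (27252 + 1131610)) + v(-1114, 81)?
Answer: 81698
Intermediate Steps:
(-1076050 + (27252 + 1131610)) + v(-1114, 81) = (-1076050 + (27252 + 1131610)) - 1114 = (-1076050 + 1158862) - 1114 = 82812 - 1114 = 81698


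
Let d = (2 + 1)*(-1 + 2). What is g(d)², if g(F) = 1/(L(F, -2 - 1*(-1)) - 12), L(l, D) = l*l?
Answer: ⅑ ≈ 0.11111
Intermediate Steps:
d = 3 (d = 3*1 = 3)
L(l, D) = l²
g(F) = 1/(-12 + F²) (g(F) = 1/(F² - 12) = 1/(-12 + F²))
g(d)² = (1/(-12 + 3²))² = (1/(-12 + 9))² = (1/(-3))² = (-⅓)² = ⅑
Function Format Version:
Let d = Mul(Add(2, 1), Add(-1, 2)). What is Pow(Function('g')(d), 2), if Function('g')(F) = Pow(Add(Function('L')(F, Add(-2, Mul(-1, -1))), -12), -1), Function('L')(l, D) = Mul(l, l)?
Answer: Rational(1, 9) ≈ 0.11111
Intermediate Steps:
d = 3 (d = Mul(3, 1) = 3)
Function('L')(l, D) = Pow(l, 2)
Function('g')(F) = Pow(Add(-12, Pow(F, 2)), -1) (Function('g')(F) = Pow(Add(Pow(F, 2), -12), -1) = Pow(Add(-12, Pow(F, 2)), -1))
Pow(Function('g')(d), 2) = Pow(Pow(Add(-12, Pow(3, 2)), -1), 2) = Pow(Pow(Add(-12, 9), -1), 2) = Pow(Pow(-3, -1), 2) = Pow(Rational(-1, 3), 2) = Rational(1, 9)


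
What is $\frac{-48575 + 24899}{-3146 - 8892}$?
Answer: $\frac{11838}{6019} \approx 1.9668$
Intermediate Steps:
$\frac{-48575 + 24899}{-3146 - 8892} = - \frac{23676}{-12038} = \left(-23676\right) \left(- \frac{1}{12038}\right) = \frac{11838}{6019}$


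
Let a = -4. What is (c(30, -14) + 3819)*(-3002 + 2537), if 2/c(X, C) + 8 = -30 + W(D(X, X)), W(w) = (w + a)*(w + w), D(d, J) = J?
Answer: -1351410900/761 ≈ -1.7758e+6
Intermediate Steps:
W(w) = 2*w*(-4 + w) (W(w) = (w - 4)*(w + w) = (-4 + w)*(2*w) = 2*w*(-4 + w))
c(X, C) = 2/(-38 + 2*X*(-4 + X)) (c(X, C) = 2/(-8 + (-30 + 2*X*(-4 + X))) = 2/(-38 + 2*X*(-4 + X)))
(c(30, -14) + 3819)*(-3002 + 2537) = (1/(-19 + 30*(-4 + 30)) + 3819)*(-3002 + 2537) = (1/(-19 + 30*26) + 3819)*(-465) = (1/(-19 + 780) + 3819)*(-465) = (1/761 + 3819)*(-465) = (2906260/761)*(-465) = -1351410900/761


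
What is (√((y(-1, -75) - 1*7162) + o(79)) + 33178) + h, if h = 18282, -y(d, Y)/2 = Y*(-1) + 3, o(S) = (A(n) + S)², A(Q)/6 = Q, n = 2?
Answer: 51460 + 3*√107 ≈ 51491.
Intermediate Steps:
A(Q) = 6*Q
o(S) = (12 + S)² (o(S) = (6*2 + S)² = (12 + S)²)
y(d, Y) = -6 + 2*Y (y(d, Y) = -2*(Y*(-1) + 3) = -2*(-Y + 3) = -2*(3 - Y) = -6 + 2*Y)
(√((y(-1, -75) - 1*7162) + o(79)) + 33178) + h = (√(((-6 + 2*(-75)) - 1*7162) + (12 + 79)²) + 33178) + 18282 = (√(((-6 - 150) - 7162) + 91²) + 33178) + 18282 = (√((-156 - 7162) + 8281) + 33178) + 18282 = (√(-7318 + 8281) + 33178) + 18282 = (√963 + 33178) + 18282 = (3*√107 + 33178) + 18282 = (33178 + 3*√107) + 18282 = 51460 + 3*√107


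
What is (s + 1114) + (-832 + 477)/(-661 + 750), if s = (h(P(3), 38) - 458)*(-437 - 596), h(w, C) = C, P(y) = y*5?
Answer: 38712331/89 ≈ 4.3497e+5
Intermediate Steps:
P(y) = 5*y
s = 433860 (s = (38 - 458)*(-437 - 596) = -420*(-1033) = 433860)
(s + 1114) + (-832 + 477)/(-661 + 750) = (433860 + 1114) + (-832 + 477)/(-661 + 750) = 434974 - 355/89 = 38712331/89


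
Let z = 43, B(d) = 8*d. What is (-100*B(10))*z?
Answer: -344000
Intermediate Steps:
(-100*B(10))*z = -800*10*43 = -100*80*43 = -8000*43 = -344000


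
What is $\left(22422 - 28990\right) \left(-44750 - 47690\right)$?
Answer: $607145920$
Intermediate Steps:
$\left(22422 - 28990\right) \left(-44750 - 47690\right) = \left(-6568\right) \left(-92440\right) = 607145920$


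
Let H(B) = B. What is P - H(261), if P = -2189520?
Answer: -2189781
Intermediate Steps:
P - H(261) = -2189520 - 1*261 = -2189520 - 261 = -2189781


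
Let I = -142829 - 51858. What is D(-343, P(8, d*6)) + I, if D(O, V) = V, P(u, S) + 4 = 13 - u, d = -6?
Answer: -194686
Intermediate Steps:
P(u, S) = 9 - u (P(u, S) = -4 + (13 - u) = 9 - u)
I = -194687
D(-343, P(8, d*6)) + I = (9 - 1*8) - 194687 = (9 - 8) - 194687 = 1 - 194687 = -194686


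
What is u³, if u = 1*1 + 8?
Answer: 729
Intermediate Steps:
u = 9 (u = 1 + 8 = 9)
u³ = 9³ = 729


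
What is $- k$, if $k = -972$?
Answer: $972$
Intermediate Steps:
$- k = \left(-1\right) \left(-972\right) = 972$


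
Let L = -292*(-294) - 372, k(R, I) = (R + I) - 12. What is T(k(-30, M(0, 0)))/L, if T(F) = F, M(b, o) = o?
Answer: -7/14246 ≈ -0.00049137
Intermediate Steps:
k(R, I) = -12 + I + R (k(R, I) = (I + R) - 12 = -12 + I + R)
L = 85476 (L = 85848 - 372 = 85476)
T(k(-30, M(0, 0)))/L = (-12 + 0 - 30)/85476 = -42*1/85476 = -7/14246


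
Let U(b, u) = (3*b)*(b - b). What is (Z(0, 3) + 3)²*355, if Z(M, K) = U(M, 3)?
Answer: 3195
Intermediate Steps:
U(b, u) = 0 (U(b, u) = (3*b)*0 = 0)
Z(M, K) = 0
(Z(0, 3) + 3)²*355 = (0 + 3)²*355 = 3²*355 = 9*355 = 3195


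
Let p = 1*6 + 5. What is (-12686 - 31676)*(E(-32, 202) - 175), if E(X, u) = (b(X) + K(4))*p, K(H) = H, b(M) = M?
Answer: 21426846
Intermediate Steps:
p = 11 (p = 6 + 5 = 11)
E(X, u) = 44 + 11*X (E(X, u) = (X + 4)*11 = (4 + X)*11 = 44 + 11*X)
(-12686 - 31676)*(E(-32, 202) - 175) = (-12686 - 31676)*((44 + 11*(-32)) - 175) = -44362*((44 - 352) - 175) = -44362*(-308 - 175) = -44362*(-483) = 21426846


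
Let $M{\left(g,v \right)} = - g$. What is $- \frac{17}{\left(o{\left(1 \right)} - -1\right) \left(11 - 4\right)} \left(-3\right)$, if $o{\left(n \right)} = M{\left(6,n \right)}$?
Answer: $- \frac{51}{35} \approx -1.4571$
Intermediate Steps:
$o{\left(n \right)} = -6$ ($o{\left(n \right)} = \left(-1\right) 6 = -6$)
$- \frac{17}{\left(o{\left(1 \right)} - -1\right) \left(11 - 4\right)} \left(-3\right) = - \frac{17}{\left(-6 - -1\right) \left(11 - 4\right)} \left(-3\right) = - \frac{17}{\left(-6 + \left(-5 + 6\right)\right) 7} \left(-3\right) = - \frac{17}{\left(-6 + 1\right) 7} \left(-3\right) = - \frac{17}{\left(-5\right) 7} \left(-3\right) = - \frac{17}{-35} \left(-3\right) = \left(-17\right) \left(- \frac{1}{35}\right) \left(-3\right) = \frac{17}{35} \left(-3\right) = - \frac{51}{35}$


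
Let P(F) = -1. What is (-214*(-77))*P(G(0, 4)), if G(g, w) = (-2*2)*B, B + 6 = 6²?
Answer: -16478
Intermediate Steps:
B = 30 (B = -6 + 6² = -6 + 36 = 30)
G(g, w) = -120 (G(g, w) = -2*2*30 = -4*30 = -120)
(-214*(-77))*P(G(0, 4)) = -214*(-77)*(-1) = 16478*(-1) = -16478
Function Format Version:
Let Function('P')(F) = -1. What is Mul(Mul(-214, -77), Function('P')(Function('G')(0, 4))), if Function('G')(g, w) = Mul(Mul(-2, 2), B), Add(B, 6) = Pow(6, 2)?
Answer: -16478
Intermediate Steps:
B = 30 (B = Add(-6, Pow(6, 2)) = Add(-6, 36) = 30)
Function('G')(g, w) = -120 (Function('G')(g, w) = Mul(Mul(-2, 2), 30) = Mul(-4, 30) = -120)
Mul(Mul(-214, -77), Function('P')(Function('G')(0, 4))) = Mul(Mul(-214, -77), -1) = Mul(16478, -1) = -16478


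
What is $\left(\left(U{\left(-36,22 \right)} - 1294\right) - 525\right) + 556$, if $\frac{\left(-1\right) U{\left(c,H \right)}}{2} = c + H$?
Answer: $-1235$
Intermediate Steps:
$U{\left(c,H \right)} = - 2 H - 2 c$ ($U{\left(c,H \right)} = - 2 \left(c + H\right) = - 2 \left(H + c\right) = - 2 H - 2 c$)
$\left(\left(U{\left(-36,22 \right)} - 1294\right) - 525\right) + 556 = \left(\left(\left(\left(-2\right) 22 - -72\right) - 1294\right) - 525\right) + 556 = \left(\left(\left(-44 + 72\right) - 1294\right) - 525\right) + 556 = \left(\left(28 - 1294\right) - 525\right) + 556 = \left(-1266 - 525\right) + 556 = -1791 + 556 = -1235$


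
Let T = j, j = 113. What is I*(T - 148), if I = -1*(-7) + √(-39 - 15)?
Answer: -245 - 105*I*√6 ≈ -245.0 - 257.2*I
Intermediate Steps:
T = 113
I = 7 + 3*I*√6 (I = 7 + √(-54) = 7 + 3*I*√6 ≈ 7.0 + 7.3485*I)
I*(T - 148) = (7 + 3*I*√6)*(113 - 148) = (7 + 3*I*√6)*(-35) = -245 - 105*I*√6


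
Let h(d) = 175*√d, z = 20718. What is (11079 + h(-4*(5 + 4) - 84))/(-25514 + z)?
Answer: -11079/4796 - 175*I*√30/2398 ≈ -2.3101 - 0.39971*I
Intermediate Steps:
(11079 + h(-4*(5 + 4) - 84))/(-25514 + z) = (11079 + 175*√(-4*(5 + 4) - 84))/(-25514 + 20718) = (11079 + 175*√(-4*9 - 84))/(-4796) = (11079 + 175*√(-36 - 84))*(-1/4796) = (11079 + 175*√(-120))*(-1/4796) = (11079 + 175*(2*I*√30))*(-1/4796) = (11079 + 350*I*√30)*(-1/4796) = -11079/4796 - 175*I*√30/2398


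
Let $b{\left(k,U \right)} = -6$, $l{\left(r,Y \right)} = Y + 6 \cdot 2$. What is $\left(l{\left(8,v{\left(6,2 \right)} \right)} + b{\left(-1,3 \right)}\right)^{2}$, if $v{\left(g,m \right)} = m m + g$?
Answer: $256$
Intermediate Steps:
$v{\left(g,m \right)} = g + m^{2}$ ($v{\left(g,m \right)} = m^{2} + g = g + m^{2}$)
$l{\left(r,Y \right)} = 12 + Y$ ($l{\left(r,Y \right)} = Y + 12 = 12 + Y$)
$\left(l{\left(8,v{\left(6,2 \right)} \right)} + b{\left(-1,3 \right)}\right)^{2} = \left(\left(12 + \left(6 + 2^{2}\right)\right) - 6\right)^{2} = \left(\left(12 + \left(6 + 4\right)\right) - 6\right)^{2} = \left(\left(12 + 10\right) - 6\right)^{2} = \left(22 - 6\right)^{2} = 16^{2} = 256$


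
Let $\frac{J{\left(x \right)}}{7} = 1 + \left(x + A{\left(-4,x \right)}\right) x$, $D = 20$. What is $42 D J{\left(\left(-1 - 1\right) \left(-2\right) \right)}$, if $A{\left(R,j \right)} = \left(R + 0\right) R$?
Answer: $476280$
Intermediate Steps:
$A{\left(R,j \right)} = R^{2}$ ($A{\left(R,j \right)} = R R = R^{2}$)
$J{\left(x \right)} = 7 + 7 x \left(16 + x\right)$ ($J{\left(x \right)} = 7 \left(1 + \left(x + \left(-4\right)^{2}\right) x\right) = 7 \left(1 + \left(x + 16\right) x\right) = 7 \left(1 + \left(16 + x\right) x\right) = 7 \left(1 + x \left(16 + x\right)\right) = 7 + 7 x \left(16 + x\right)$)
$42 D J{\left(\left(-1 - 1\right) \left(-2\right) \right)} = 42 \cdot 20 \left(7 + 7 \left(\left(-1 - 1\right) \left(-2\right)\right)^{2} + 112 \left(-1 - 1\right) \left(-2\right)\right) = 840 \left(7 + 7 \left(\left(-2\right) \left(-2\right)\right)^{2} + 112 \left(\left(-2\right) \left(-2\right)\right)\right) = 840 \left(7 + 7 \cdot 4^{2} + 112 \cdot 4\right) = 840 \left(7 + 7 \cdot 16 + 448\right) = 840 \left(7 + 112 + 448\right) = 840 \cdot 567 = 476280$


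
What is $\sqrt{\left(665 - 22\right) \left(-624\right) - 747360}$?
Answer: $4 i \sqrt{71787} \approx 1071.7 i$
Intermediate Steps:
$\sqrt{\left(665 - 22\right) \left(-624\right) - 747360} = \sqrt{643 \left(-624\right) - 747360} = \sqrt{-401232 - 747360} = \sqrt{-1148592} = 4 i \sqrt{71787}$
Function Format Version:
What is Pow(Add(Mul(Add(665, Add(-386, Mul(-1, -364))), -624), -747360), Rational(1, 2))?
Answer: Mul(4, I, Pow(71787, Rational(1, 2))) ≈ Mul(1071.7, I)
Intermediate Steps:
Pow(Add(Mul(Add(665, Add(-386, Mul(-1, -364))), -624), -747360), Rational(1, 2)) = Pow(Add(Mul(Add(665, Add(-386, 364)), -624), -747360), Rational(1, 2)) = Pow(Add(Mul(Add(665, -22), -624), -747360), Rational(1, 2)) = Pow(Add(Mul(643, -624), -747360), Rational(1, 2)) = Pow(Add(-401232, -747360), Rational(1, 2)) = Pow(-1148592, Rational(1, 2)) = Mul(4, I, Pow(71787, Rational(1, 2)))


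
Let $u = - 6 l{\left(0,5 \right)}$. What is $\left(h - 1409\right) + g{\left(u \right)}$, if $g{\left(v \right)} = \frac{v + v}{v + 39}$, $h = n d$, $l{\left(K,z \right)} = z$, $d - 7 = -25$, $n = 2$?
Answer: $- \frac{4355}{3} \approx -1451.7$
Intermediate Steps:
$d = -18$ ($d = 7 - 25 = -18$)
$u = -30$ ($u = \left(-6\right) 5 = -30$)
$h = -36$ ($h = 2 \left(-18\right) = -36$)
$g{\left(v \right)} = \frac{2 v}{39 + v}$
$\left(h - 1409\right) + g{\left(u \right)} = \left(-36 - 1409\right) + 2 \left(-30\right) \frac{1}{39 - 30} = -1445 + 2 \left(-30\right) \frac{1}{9} = -1445 - \frac{20}{3} = - \frac{4355}{3}$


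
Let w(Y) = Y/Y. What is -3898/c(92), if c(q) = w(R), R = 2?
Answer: -3898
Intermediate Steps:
w(Y) = 1
c(q) = 1
-3898/c(92) = -3898/1 = -3898*1 = -3898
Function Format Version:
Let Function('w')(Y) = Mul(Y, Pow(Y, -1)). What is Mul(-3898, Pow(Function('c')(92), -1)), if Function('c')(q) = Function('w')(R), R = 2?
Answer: -3898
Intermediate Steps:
Function('w')(Y) = 1
Function('c')(q) = 1
Mul(-3898, Pow(Function('c')(92), -1)) = Mul(-3898, Pow(1, -1)) = Mul(-3898, 1) = -3898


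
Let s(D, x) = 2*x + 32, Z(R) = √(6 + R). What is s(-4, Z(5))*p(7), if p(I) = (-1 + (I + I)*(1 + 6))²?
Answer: 301088 + 18818*√11 ≈ 3.6350e+5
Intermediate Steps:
p(I) = (-1 + 14*I)² (p(I) = (-1 + (2*I)*7)² = (-1 + 14*I)²)
s(D, x) = 32 + 2*x
s(-4, Z(5))*p(7) = (32 + 2*√(6 + 5))*(-1 + 14*7)² = (32 + 2*√11)*(-1 + 98)² = (32 + 2*√11)*97² = (32 + 2*√11)*9409 = 301088 + 18818*√11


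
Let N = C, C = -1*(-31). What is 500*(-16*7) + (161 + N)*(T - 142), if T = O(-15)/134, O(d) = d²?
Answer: -5557088/67 ≈ -82942.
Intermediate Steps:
C = 31
T = 225/134 (T = (-15)²/134 = 225*(1/134) = 225/134 ≈ 1.6791)
N = 31
500*(-16*7) + (161 + N)*(T - 142) = 500*(-16*7) + (161 + 31)*(225/134 - 142) = 500*(-112) + 192*(-18803/134) = -56000 - 1805088/67 = -5557088/67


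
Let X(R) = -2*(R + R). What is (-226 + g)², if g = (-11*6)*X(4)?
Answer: 688900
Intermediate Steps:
X(R) = -4*R
g = 1056 (g = (-11*6)*(-4*4) = -66*(-16) = 1056)
(-226 + g)² = (-226 + 1056)² = 830² = 688900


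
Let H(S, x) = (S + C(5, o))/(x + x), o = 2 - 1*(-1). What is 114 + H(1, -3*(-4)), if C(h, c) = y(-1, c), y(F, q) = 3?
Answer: 685/6 ≈ 114.17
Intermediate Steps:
o = 3 (o = 2 + 1 = 3)
C(h, c) = 3
H(S, x) = (3 + S)/(2*x) (H(S, x) = (S + 3)/(x + x) = (3 + S)/((2*x)) = (3 + S)*(1/(2*x)) = (3 + S)/(2*x))
114 + H(1, -3*(-4)) = 114 + (3 + 1)/(2*((-3*(-4)))) = 114 + (½)*4/12 = 114 + (½)*(1/12)*4 = 114 + ⅙ = 685/6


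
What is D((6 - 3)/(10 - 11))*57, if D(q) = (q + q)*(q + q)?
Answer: 2052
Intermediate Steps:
D(q) = 4*q**2 (D(q) = (2*q)*(2*q) = 4*q**2)
D((6 - 3)/(10 - 11))*57 = (4*((6 - 3)/(10 - 11))**2)*57 = (4*(3/(-1))**2)*57 = (4*(3*(-1))**2)*57 = (4*(-3)**2)*57 = (4*9)*57 = 36*57 = 2052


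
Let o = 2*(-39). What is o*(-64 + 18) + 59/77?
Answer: 276335/77 ≈ 3588.8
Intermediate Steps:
o = -78
o*(-64 + 18) + 59/77 = -78*(-64 + 18) + 59/77 = -78*(-46) + 59*(1/77) = 3588 + 59/77 = 276335/77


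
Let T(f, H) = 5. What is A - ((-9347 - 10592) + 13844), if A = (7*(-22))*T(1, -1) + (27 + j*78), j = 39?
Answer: 8394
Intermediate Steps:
A = 2299 (A = (7*(-22))*5 + (27 + 39*78) = -154*5 + (27 + 3042) = -770 + 3069 = 2299)
A - ((-9347 - 10592) + 13844) = 2299 - ((-9347 - 10592) + 13844) = 2299 - (-19939 + 13844) = 2299 - 1*(-6095) = 2299 + 6095 = 8394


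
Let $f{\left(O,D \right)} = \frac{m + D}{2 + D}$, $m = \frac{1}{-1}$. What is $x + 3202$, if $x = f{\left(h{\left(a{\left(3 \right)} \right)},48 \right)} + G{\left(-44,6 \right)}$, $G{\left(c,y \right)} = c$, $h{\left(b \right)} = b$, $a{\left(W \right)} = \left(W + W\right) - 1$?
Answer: $\frac{157947}{50} \approx 3158.9$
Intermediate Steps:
$m = -1$
$a{\left(W \right)} = -1 + 2 W$ ($a{\left(W \right)} = 2 W - 1 = -1 + 2 W$)
$f{\left(O,D \right)} = \frac{-1 + D}{2 + D}$
$x = - \frac{2153}{50}$ ($x = \frac{-1 + 48}{2 + 48} - 44 = \frac{1}{50} \cdot 47 - 44 = \frac{47}{50} - 44 = - \frac{2153}{50} \approx -43.06$)
$x + 3202 = - \frac{2153}{50} + 3202 = \frac{157947}{50}$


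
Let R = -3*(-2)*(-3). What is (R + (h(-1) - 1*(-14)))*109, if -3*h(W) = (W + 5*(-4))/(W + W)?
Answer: -1635/2 ≈ -817.50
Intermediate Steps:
h(W) = -(-20 + W)/(6*W) (h(W) = -(W + 5*(-4))/(3*(W + W)) = -(W - 20)/(3*(2*W)) = -(-20 + W)*1/(2*W)/3 = -(-20 + W)/(6*W))
R = -18 (R = 6*(-3) = -18)
(R + (h(-1) - 1*(-14)))*109 = (-18 + ((1/6)*(20 - 1*(-1))/(-1) - 1*(-14)))*109 = (-18 + ((1/6)*(-1)*(20 + 1) + 14))*109 = (-18 + ((1/6)*(-1)*21 + 14))*109 = (-18 + (-7/2 + 14))*109 = (-18 + 21/2)*109 = -15/2*109 = -1635/2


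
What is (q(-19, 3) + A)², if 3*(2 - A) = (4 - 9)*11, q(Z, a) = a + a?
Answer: 6241/9 ≈ 693.44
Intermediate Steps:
q(Z, a) = 2*a
A = 61/3 (A = 2 - (4 - 9)*11/3 = 2 - (-5)*11/3 = 2 - ⅓*(-55) = 2 + 55/3 = 61/3 ≈ 20.333)
(q(-19, 3) + A)² = (2*3 + 61/3)² = (6 + 61/3)² = (79/3)² = 6241/9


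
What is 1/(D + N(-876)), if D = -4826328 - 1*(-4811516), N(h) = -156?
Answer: -1/14968 ≈ -6.6809e-5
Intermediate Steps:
D = -14812 (D = -4826328 + 4811516 = -14812)
1/(D + N(-876)) = 1/(-14812 - 156) = 1/(-14968) = -1/14968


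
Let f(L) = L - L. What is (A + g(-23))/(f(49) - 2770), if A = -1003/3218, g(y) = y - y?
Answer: 1003/8913860 ≈ 0.00011252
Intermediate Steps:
g(y) = 0
f(L) = 0
A = -1003/3218 (A = -1003*1/3218 = -1003/3218 ≈ -0.31168)
(A + g(-23))/(f(49) - 2770) = (-1003/3218 + 0)/(0 - 2770) = -1003/3218/(-2770) = -1003/3218*(-1/2770) = 1003/8913860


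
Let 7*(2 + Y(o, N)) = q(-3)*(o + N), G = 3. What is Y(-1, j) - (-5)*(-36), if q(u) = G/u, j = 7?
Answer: -1280/7 ≈ -182.86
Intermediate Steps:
q(u) = 3/u
Y(o, N) = -2 - N/7 - o/7 (Y(o, N) = -2 + ((3/(-3))*(o + N))/7 = -2 + ((3*(-1/3))*(N + o))/7 = -2 + (-(N + o))/7 = -2 + (-N - o)/7 = -2 + (-N/7 - o/7) = -2 - N/7 - o/7)
Y(-1, j) - (-5)*(-36) = (-2 - 1/7*7 - 1/7*(-1)) - (-5)*(-36) = (-2 - 1 + 1/7) - 1*180 = -20/7 - 180 = -1280/7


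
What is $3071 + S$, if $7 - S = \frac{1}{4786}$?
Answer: $\frac{14731307}{4786} \approx 3078.0$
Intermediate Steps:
$S = \frac{33501}{4786}$ ($S = 7 - \frac{1}{4786} = \frac{33501}{4786} \approx 6.9998$)
$3071 + S = 3071 + \frac{33501}{4786} = \frac{14731307}{4786}$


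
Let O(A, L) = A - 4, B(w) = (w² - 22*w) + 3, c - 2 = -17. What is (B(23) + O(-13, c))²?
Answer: 81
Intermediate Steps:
c = -15 (c = 2 - 17 = -15)
B(w) = 3 + w² - 22*w
O(A, L) = -4 + A
(B(23) + O(-13, c))² = ((3 + 23² - 22*23) + (-4 - 13))² = ((3 + 529 - 506) - 17)² = (26 - 17)² = 9² = 81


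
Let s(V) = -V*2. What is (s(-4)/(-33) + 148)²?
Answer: 23775376/1089 ≈ 21832.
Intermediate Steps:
s(V) = -2*V
(s(-4)/(-33) + 148)² = (-2*(-4)/(-33) + 148)² = (8*(-1/33) + 148)² = (-8/33 + 148)² = (4876/33)² = 23775376/1089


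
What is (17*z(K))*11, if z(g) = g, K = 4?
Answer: 748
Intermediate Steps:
(17*z(K))*11 = (17*4)*11 = 68*11 = 748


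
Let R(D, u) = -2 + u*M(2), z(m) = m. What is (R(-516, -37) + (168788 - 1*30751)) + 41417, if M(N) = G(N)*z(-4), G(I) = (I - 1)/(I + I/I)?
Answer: 538504/3 ≈ 1.7950e+5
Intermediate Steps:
G(I) = (-1 + I)/(1 + I) (G(I) = (-1 + I)/(I + 1) = (-1 + I)/(1 + I))
M(N) = -4*(-1 + N)/(1 + N) (M(N) = ((-1 + N)/(1 + N))*(-4) = -4*(-1 + N)/(1 + N))
R(D, u) = -2 - 4*u/3 (R(D, u) = -2 + u*(4*(1 - 1*2)/(1 + 2)) = -2 + u*(4*(1 - 2)/3) = -2 + u*(4*(⅓)*(-1)) = -2 + u*(-4/3) = -2 - 4*u/3)
(R(-516, -37) + (168788 - 1*30751)) + 41417 = ((-2 - 4/3*(-37)) + (168788 - 1*30751)) + 41417 = ((-2 + 148/3) + (168788 - 30751)) + 41417 = (142/3 + 138037) + 41417 = 414253/3 + 41417 = 538504/3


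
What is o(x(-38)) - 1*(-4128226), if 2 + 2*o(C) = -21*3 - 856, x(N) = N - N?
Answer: 8255531/2 ≈ 4.1278e+6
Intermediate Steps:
x(N) = 0
o(C) = -921/2 (o(C) = -1 + (-21*3 - 856)/2 = -1 + (-63 - 856)/2 = -1 + (1/2)*(-919) = -1 - 919/2 = -921/2)
o(x(-38)) - 1*(-4128226) = -921/2 - 1*(-4128226) = -921/2 + 4128226 = 8255531/2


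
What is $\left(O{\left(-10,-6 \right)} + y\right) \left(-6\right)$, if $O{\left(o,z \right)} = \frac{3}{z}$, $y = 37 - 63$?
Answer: $159$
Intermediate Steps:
$y = -26$
$\left(O{\left(-10,-6 \right)} + y\right) \left(-6\right) = \left(\frac{3}{-6} - 26\right) \left(-6\right) = \left(3 \left(- \frac{1}{6}\right) - 26\right) \left(-6\right) = \left(- \frac{1}{2} - 26\right) \left(-6\right) = \left(- \frac{53}{2}\right) \left(-6\right) = 159$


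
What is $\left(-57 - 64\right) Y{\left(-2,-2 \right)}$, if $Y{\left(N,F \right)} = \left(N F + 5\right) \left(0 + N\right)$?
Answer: $2178$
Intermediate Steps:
$Y{\left(N,F \right)} = N \left(5 + F N\right)$ ($Y{\left(N,F \right)} = \left(F N + 5\right) N = \left(5 + F N\right) N = N \left(5 + F N\right)$)
$\left(-57 - 64\right) Y{\left(-2,-2 \right)} = \left(-57 - 64\right) \left(- 2 \left(5 - -4\right)\right) = - 121 \left(- 2 \left(5 + 4\right)\right) = - 121 \left(\left(-2\right) 9\right) = \left(-121\right) \left(-18\right) = 2178$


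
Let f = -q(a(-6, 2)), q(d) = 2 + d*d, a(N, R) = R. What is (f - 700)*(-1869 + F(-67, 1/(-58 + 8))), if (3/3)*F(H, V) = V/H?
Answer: 2210185597/1675 ≈ 1.3195e+6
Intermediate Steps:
q(d) = 2 + d²
f = -6 (f = -(2 + 2²) = -(2 + 4) = -1*6 = -6)
F(H, V) = V/H
(f - 700)*(-1869 + F(-67, 1/(-58 + 8))) = (-6 - 700)*(-1869 + 1/((-58 + 8)*(-67))) = -706*(-1869 - 1/67/(-50)) = -706*(-1869 - 1/50*(-1/67)) = -706*(-1869 + 1/3350) = -706*(-6261149/3350) = 2210185597/1675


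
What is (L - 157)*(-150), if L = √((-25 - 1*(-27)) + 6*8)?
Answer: 23550 - 750*√2 ≈ 22489.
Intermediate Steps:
L = 5*√2 (L = √((-25 + 27) + 48) = √(2 + 48) = √50 = 5*√2 ≈ 7.0711)
(L - 157)*(-150) = (5*√2 - 157)*(-150) = (-157 + 5*√2)*(-150) = 23550 - 750*√2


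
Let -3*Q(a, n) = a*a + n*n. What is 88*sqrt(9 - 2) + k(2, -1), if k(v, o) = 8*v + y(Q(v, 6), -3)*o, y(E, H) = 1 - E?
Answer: 5/3 + 88*sqrt(7) ≈ 234.49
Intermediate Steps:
Q(a, n) = -a**2/3 - n**2/3 (Q(a, n) = -(a*a + n*n)/3 = -(a**2 + n**2)/3 = -a**2/3 - n**2/3)
k(v, o) = 8*v + o*(13 + v**2/3) (k(v, o) = 8*v + (1 - (-v**2/3 - 1/3*6**2))*o = 8*v + (1 - (-v**2/3 - 1/3*36))*o = 8*v + (1 - (-v**2/3 - 12))*o = 8*v + (1 - (-12 - v**2/3))*o = 8*v + (1 + (12 + v**2/3))*o = 8*v + (13 + v**2/3)*o = 8*v + o*(13 + v**2/3))
88*sqrt(9 - 2) + k(2, -1) = 88*sqrt(9 - 2) + (8*2 + (1/3)*(-1)*(39 + 2**2)) = 88*sqrt(7) + (16 + (1/3)*(-1)*(39 + 4)) = 88*sqrt(7) + (16 + (1/3)*(-1)*43) = 88*sqrt(7) + (16 - 43/3) = 88*sqrt(7) + 5/3 = 5/3 + 88*sqrt(7)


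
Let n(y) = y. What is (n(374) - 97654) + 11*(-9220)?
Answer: -198700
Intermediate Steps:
(n(374) - 97654) + 11*(-9220) = (374 - 97654) + 11*(-9220) = -97280 - 101420 = -198700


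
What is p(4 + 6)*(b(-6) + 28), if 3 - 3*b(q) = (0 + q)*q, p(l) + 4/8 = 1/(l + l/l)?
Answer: -153/22 ≈ -6.9545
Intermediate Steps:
p(l) = -½ + 1/(1 + l) (p(l) = -½ + 1/(l + l/l) = -½ + 1/(l + 1) = -½ + 1/(1 + l))
b(q) = 1 - q²/3 (b(q) = 1 - (0 + q)*q/3 = 1 - q*q/3 = 1 - q²/3)
p(4 + 6)*(b(-6) + 28) = ((1 - (4 + 6))/(2*(1 + (4 + 6))))*((1 - ⅓*(-6)²) + 28) = ((1 - 1*10)/(2*(1 + 10)))*((1 - ⅓*36) + 28) = ((½)*(1 - 10)/11)*((1 - 12) + 28) = ((½)*(1/11)*(-9))*(-11 + 28) = -9/22*17 = -153/22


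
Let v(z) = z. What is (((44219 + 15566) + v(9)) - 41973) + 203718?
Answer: 221539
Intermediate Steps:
(((44219 + 15566) + v(9)) - 41973) + 203718 = (((44219 + 15566) + 9) - 41973) + 203718 = ((59785 + 9) - 41973) + 203718 = (59794 - 41973) + 203718 = 17821 + 203718 = 221539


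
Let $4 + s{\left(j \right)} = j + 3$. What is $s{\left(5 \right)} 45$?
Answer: $180$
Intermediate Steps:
$s{\left(j \right)} = -1 + j$ ($s{\left(j \right)} = -4 + \left(j + 3\right) = -4 + \left(3 + j\right) = -1 + j$)
$s{\left(5 \right)} 45 = \left(-1 + 5\right) 45 = 4 \cdot 45 = 180$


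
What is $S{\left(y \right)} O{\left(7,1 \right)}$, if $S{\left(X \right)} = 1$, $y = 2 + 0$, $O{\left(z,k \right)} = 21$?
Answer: $21$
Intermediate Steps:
$y = 2$
$S{\left(y \right)} O{\left(7,1 \right)} = 1 \cdot 21 = 21$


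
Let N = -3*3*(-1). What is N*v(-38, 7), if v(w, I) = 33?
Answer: 297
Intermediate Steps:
N = 9 (N = -9*(-1) = 9)
N*v(-38, 7) = 9*33 = 297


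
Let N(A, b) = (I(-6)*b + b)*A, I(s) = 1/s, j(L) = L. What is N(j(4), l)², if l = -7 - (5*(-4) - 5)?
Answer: 3600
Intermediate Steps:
I(s) = 1/s
l = 18 (l = -7 - (-20 - 5) = -7 - 1*(-25) = -7 + 25 = 18)
N(A, b) = 5*A*b/6 (N(A, b) = (b/(-6) + b)*A = (-b/6 + b)*A = (5*b/6)*A = 5*A*b/6)
N(j(4), l)² = ((⅚)*4*18)² = 60² = 3600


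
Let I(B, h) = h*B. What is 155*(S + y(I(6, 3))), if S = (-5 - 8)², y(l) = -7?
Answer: 25110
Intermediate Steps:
I(B, h) = B*h
S = 169 (S = (-13)² = 169)
155*(S + y(I(6, 3))) = 155*(169 - 7) = 155*162 = 25110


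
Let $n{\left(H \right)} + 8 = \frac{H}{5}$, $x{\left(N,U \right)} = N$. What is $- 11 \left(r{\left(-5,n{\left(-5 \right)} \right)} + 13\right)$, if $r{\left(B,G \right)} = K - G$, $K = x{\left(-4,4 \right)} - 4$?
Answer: $-154$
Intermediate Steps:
$n{\left(H \right)} = -8 + \frac{H}{5}$
$K = -8$ ($K = -4 - 4 = -8$)
$r{\left(B,G \right)} = -8 - G$
$- 11 \left(r{\left(-5,n{\left(-5 \right)} \right)} + 13\right) = - 11 \left(\left(-8 - \left(-8 + \frac{1}{5} \left(-5\right)\right)\right) + 13\right) = - 11 \left(\left(-8 - \left(-8 - 1\right)\right) + 13\right) = - 11 \left(\left(-8 - -9\right) + 13\right) = - 11 \left(\left(-8 + 9\right) + 13\right) = - 11 \left(1 + 13\right) = \left(-11\right) 14 = -154$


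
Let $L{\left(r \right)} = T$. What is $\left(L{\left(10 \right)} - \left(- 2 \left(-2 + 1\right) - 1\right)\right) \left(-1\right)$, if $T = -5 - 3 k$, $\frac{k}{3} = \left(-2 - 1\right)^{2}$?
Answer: $87$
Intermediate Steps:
$k = 27$ ($k = 3 \left(-2 - 1\right)^{2} = 3 \left(-3\right)^{2} = 3 \cdot 9 = 27$)
$T = -86$ ($T = -5 - 81 = -86$)
$L{\left(r \right)} = -86$
$\left(L{\left(10 \right)} - \left(- 2 \left(-2 + 1\right) - 1\right)\right) \left(-1\right) = \left(-86 - \left(- 2 \left(-2 + 1\right) - 1\right)\right) \left(-1\right) = \left(-86 - \left(\left(-2\right) \left(-1\right) - 1\right)\right) \left(-1\right) = \left(-86 - \left(2 - 1\right)\right) \left(-1\right) = \left(-86 - 1\right) \left(-1\right) = \left(-87\right) \left(-1\right) = 87$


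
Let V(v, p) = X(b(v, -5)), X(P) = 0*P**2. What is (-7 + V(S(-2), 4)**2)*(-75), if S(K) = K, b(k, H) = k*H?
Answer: 525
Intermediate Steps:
b(k, H) = H*k
X(P) = 0
V(v, p) = 0
(-7 + V(S(-2), 4)**2)*(-75) = (-7 + 0**2)*(-75) = (-7 + 0)*(-75) = -7*(-75) = 525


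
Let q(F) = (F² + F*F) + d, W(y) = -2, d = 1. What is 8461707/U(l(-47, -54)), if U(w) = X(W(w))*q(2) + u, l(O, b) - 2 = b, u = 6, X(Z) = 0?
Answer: 2820569/2 ≈ 1.4103e+6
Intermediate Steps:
q(F) = 1 + 2*F² (q(F) = (F² + F*F) + 1 = (F² + F²) + 1 = 2*F² + 1 = 1 + 2*F²)
l(O, b) = 2 + b
U(w) = 6 (U(w) = 0*(1 + 2*2²) + 6 = 0*(1 + 2*4) + 6 = 0*(1 + 8) + 6 = 0*9 + 6 = 0 + 6 = 6)
8461707/U(l(-47, -54)) = 8461707/6 = 8461707*(⅙) = 2820569/2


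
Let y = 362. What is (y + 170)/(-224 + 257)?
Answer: 532/33 ≈ 16.121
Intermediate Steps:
(y + 170)/(-224 + 257) = (362 + 170)/(-224 + 257) = 532/33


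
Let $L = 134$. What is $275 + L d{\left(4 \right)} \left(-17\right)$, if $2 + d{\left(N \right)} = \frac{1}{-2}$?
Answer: $5970$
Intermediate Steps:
$d{\left(N \right)} = - \frac{5}{2}$ ($d{\left(N \right)} = -2 + \frac{1}{-2} = -2 - \frac{1}{2} = - \frac{5}{2}$)
$275 + L d{\left(4 \right)} \left(-17\right) = 275 + 134 \left(\left(- \frac{5}{2}\right) \left(-17\right)\right) = 275 + 134 \cdot \frac{85}{2} = 275 + 5695 = 5970$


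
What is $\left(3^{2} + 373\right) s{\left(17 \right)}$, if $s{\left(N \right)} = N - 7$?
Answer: $3820$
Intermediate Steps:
$s{\left(N \right)} = -7 + N$
$\left(3^{2} + 373\right) s{\left(17 \right)} = \left(3^{2} + 373\right) \left(-7 + 17\right) = \left(9 + 373\right) 10 = 382 \cdot 10 = 3820$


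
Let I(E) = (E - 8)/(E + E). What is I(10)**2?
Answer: 1/100 ≈ 0.010000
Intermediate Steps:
I(E) = (-8 + E)/(2*E) (I(E) = (-8 + E)/((2*E)) = (-8 + E)*(1/(2*E)) = (-8 + E)/(2*E))
I(10)**2 = ((1/2)*(-8 + 10)/10)**2 = ((1/2)*(1/10)*2)**2 = (1/10)**2 = 1/100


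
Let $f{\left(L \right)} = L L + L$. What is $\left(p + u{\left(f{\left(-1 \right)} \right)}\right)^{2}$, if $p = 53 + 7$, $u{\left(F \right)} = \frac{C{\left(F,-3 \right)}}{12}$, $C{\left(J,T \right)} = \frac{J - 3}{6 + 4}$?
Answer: $\frac{5755201}{1600} \approx 3597.0$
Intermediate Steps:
$C{\left(J,T \right)} = - \frac{3}{10} + \frac{J}{10}$ ($C{\left(J,T \right)} = \frac{-3 + J}{10} = \left(-3 + J\right) \frac{1}{10} = - \frac{3}{10} + \frac{J}{10}$)
$f{\left(L \right)} = L + L^{2}$ ($f{\left(L \right)} = L^{2} + L = L + L^{2}$)
$u{\left(F \right)} = - \frac{1}{40} + \frac{F}{120}$ ($u{\left(F \right)} = \frac{- \frac{3}{10} + \frac{F}{10}}{12} = \left(- \frac{3}{10} + \frac{F}{10}\right) \frac{1}{12} = - \frac{1}{40} + \frac{F}{120}$)
$p = 60$
$\left(p + u{\left(f{\left(-1 \right)} \right)}\right)^{2} = \left(60 - \left(\frac{1}{40} - \frac{\left(-1\right) \left(1 - 1\right)}{120}\right)\right)^{2} = \left(60 - \left(\frac{1}{40} - \frac{\left(-1\right) 0}{120}\right)\right)^{2} = \left(60 + \left(- \frac{1}{40} + \frac{1}{120} \cdot 0\right)\right)^{2} = \left(60 + \left(- \frac{1}{40} + 0\right)\right)^{2} = \left(60 - \frac{1}{40}\right)^{2} = \left(\frac{2399}{40}\right)^{2} = \frac{5755201}{1600}$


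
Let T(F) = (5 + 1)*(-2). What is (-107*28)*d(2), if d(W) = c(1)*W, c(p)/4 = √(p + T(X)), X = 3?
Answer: -23968*I*√11 ≈ -79493.0*I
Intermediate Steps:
T(F) = -12 (T(F) = 6*(-2) = -12)
c(p) = 4*√(-12 + p) (c(p) = 4*√(p - 12) = 4*√(-12 + p))
d(W) = 4*I*W*√11 (d(W) = (4*√(-12 + 1))*W = (4*√(-11))*W = (4*(I*√11))*W = (4*I*√11)*W = 4*I*W*√11)
(-107*28)*d(2) = (-107*28)*(4*I*2*√11) = -23968*I*√11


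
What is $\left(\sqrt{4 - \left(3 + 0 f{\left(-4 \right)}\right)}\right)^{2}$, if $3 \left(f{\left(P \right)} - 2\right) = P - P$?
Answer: $1$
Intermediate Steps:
$f{\left(P \right)} = 2$ ($f{\left(P \right)} = 2 + \frac{P - P}{3} = 2 + \frac{1}{3} \cdot 0 = 2 + 0 = 2$)
$\left(\sqrt{4 - \left(3 + 0 f{\left(-4 \right)}\right)}\right)^{2} = \left(\sqrt{4 + \left(-3 + 0 \cdot 2\right)}\right)^{2} = \left(\sqrt{4 + \left(-3 + 0\right)}\right)^{2} = \left(\sqrt{4 - 3}\right)^{2} = \left(\sqrt{1}\right)^{2} = 1^{2} = 1$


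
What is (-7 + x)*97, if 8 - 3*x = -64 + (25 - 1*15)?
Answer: 3977/3 ≈ 1325.7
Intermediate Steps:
x = 62/3 (x = 8/3 - (-64 + (25 - 1*15))/3 = 8/3 - (-64 + (25 - 15))/3 = 8/3 - (-64 + 10)/3 = 8/3 - 1/3*(-54) = 8/3 + 18 = 62/3 ≈ 20.667)
(-7 + x)*97 = (-7 + 62/3)*97 = (41/3)*97 = 3977/3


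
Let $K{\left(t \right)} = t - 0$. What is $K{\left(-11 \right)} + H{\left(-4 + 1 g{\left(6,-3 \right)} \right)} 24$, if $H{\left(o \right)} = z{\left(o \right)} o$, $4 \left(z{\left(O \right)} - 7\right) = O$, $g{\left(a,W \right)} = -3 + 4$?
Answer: $-461$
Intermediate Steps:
$g{\left(a,W \right)} = 1$
$z{\left(O \right)} = 7 + \frac{O}{4}$
$K{\left(t \right)} = t$ ($K{\left(t \right)} = t + 0 = t$)
$H{\left(o \right)} = o \left(7 + \frac{o}{4}\right)$ ($H{\left(o \right)} = \left(7 + \frac{o}{4}\right) o = o \left(7 + \frac{o}{4}\right)$)
$K{\left(-11 \right)} + H{\left(-4 + 1 g{\left(6,-3 \right)} \right)} 24 = -11 + \frac{\left(-4 + 1 \cdot 1\right) \left(28 + \left(-4 + 1 \cdot 1\right)\right)}{4} \cdot 24 = -11 + \frac{\left(-4 + 1\right) \left(28 + \left(-4 + 1\right)\right)}{4} \cdot 24 = -11 + \frac{1}{4} \left(-3\right) \left(28 - 3\right) 24 = -11 + \frac{1}{4} \left(-3\right) 25 \cdot 24 = -11 - 450 = -461$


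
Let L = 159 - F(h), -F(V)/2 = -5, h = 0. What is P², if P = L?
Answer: 22201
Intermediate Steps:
F(V) = 10 (F(V) = -2*(-5) = 10)
L = 149 (L = 159 - 1*10 = 159 - 10 = 149)
P = 149
P² = 149² = 22201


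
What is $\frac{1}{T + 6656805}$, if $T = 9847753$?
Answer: $\frac{1}{16504558} \approx 6.0589 \cdot 10^{-8}$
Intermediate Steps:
$\frac{1}{T + 6656805} = \frac{1}{9847753 + 6656805} = \frac{1}{16504558}$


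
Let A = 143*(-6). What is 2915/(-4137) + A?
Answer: -3552461/4137 ≈ -858.71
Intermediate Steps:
A = -858
2915/(-4137) + A = 2915/(-4137) - 858 = 2915*(-1/4137) - 858 = -2915/4137 - 858 = -3552461/4137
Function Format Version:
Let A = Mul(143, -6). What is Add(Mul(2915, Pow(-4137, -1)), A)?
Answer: Rational(-3552461, 4137) ≈ -858.71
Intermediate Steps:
A = -858
Add(Mul(2915, Pow(-4137, -1)), A) = Add(Mul(2915, Pow(-4137, -1)), -858) = Add(Mul(2915, Rational(-1, 4137)), -858) = Add(Rational(-2915, 4137), -858) = Rational(-3552461, 4137)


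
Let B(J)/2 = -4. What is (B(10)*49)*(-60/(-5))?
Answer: -4704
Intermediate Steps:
B(J) = -8 (B(J) = 2*(-4) = -8)
(B(10)*49)*(-60/(-5)) = (-8*49)*(-60/(-5)) = -(-23520)*(-1)/5 = -392*12 = -4704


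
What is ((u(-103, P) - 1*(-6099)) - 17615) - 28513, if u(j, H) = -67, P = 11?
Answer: -40096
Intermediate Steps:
((u(-103, P) - 1*(-6099)) - 17615) - 28513 = ((-67 - 1*(-6099)) - 17615) - 28513 = ((-67 + 6099) - 17615) - 28513 = (6032 - 17615) - 28513 = -11583 - 28513 = -40096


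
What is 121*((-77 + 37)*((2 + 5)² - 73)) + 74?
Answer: 116234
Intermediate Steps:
121*((-77 + 37)*((2 + 5)² - 73)) + 74 = 121*(-40*(7² - 73)) + 74 = 121*(-40*(49 - 73)) + 74 = 121*(-40*(-24)) + 74 = 121*960 + 74 = 116160 + 74 = 116234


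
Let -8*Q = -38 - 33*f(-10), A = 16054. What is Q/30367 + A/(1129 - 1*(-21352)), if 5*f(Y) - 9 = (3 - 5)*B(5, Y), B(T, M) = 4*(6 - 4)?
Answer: 19499550999/27307221080 ≈ 0.71408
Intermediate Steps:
B(T, M) = 8 (B(T, M) = 4*2 = 8)
f(Y) = -7/5 (f(Y) = 9/5 + ((3 - 5)*8)/5 = 9/5 + (-2*8)/5 = 9/5 + (⅕)*(-16) = 9/5 - 16/5 = -7/5)
Q = -41/40 (Q = -(-38 - 33*(-7/5))/8 = -(-38 + 231/5)/8 = -⅛*41/5 = -41/40 ≈ -1.0250)
Q/30367 + A/(1129 - 1*(-21352)) = -41/40/30367 + 16054/(1129 - 1*(-21352)) = -41/40*1/30367 + 16054/(1129 + 21352) = -41/1214680 + 16054/22481 = 19499550999/27307221080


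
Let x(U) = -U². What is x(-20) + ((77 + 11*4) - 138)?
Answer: -417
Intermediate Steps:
x(-20) + ((77 + 11*4) - 138) = -1*(-20)² + ((77 + 11*4) - 138) = -1*400 + ((77 + 44) - 138) = -400 + (121 - 138) = -400 - 17 = -417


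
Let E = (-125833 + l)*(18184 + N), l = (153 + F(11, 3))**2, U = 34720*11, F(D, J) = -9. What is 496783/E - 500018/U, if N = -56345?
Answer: -32341705936383/24705336760720 ≈ -1.3091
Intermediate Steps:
U = 381920
l = 20736 (l = (153 - 9)**2 = 144**2 = 20736)
E = 4010606617 (E = (-125833 + 20736)*(18184 - 56345) = -105097*(-38161) = 4010606617)
496783/E - 500018/U = 496783/4010606617 - 500018/381920 = 496783*(1/4010606617) - 500018*1/381920 = 496783/4010606617 - 250009/190960 = -32341705936383/24705336760720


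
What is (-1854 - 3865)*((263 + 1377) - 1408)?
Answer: -1326808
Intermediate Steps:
(-1854 - 3865)*((263 + 1377) - 1408) = -5719*(1640 - 1408) = -5719*232 = -1326808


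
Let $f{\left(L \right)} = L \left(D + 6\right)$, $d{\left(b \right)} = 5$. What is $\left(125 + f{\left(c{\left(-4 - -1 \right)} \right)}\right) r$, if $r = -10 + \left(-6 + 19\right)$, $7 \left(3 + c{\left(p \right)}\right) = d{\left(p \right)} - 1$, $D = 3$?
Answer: $\frac{2166}{7} \approx 309.43$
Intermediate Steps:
$c{\left(p \right)} = - \frac{17}{7}$ ($c{\left(p \right)} = -3 + \frac{5 - 1}{7} = -3 + \frac{1}{7} \cdot 4 = -3 + \frac{4}{7} = - \frac{17}{7}$)
$f{\left(L \right)} = 9 L$ ($f{\left(L \right)} = L \left(3 + 6\right) = L 9 = 9 L$)
$r = 3$ ($r = -10 + 13 = 3$)
$\left(125 + f{\left(c{\left(-4 - -1 \right)} \right)}\right) r = \left(125 + 9 \left(- \frac{17}{7}\right)\right) 3 = \left(125 - \frac{153}{7}\right) 3 = \frac{722}{7} \cdot 3 = \frac{2166}{7}$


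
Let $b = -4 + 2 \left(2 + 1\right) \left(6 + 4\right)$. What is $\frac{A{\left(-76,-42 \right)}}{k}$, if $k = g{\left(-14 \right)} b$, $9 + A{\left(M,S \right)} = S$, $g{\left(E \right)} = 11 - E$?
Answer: $- \frac{51}{1400} \approx -0.036429$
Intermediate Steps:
$A{\left(M,S \right)} = -9 + S$
$b = 56$ ($b = -4 + 2 \cdot 3 \cdot 10 = -4 + 2 \cdot 30 = -4 + 60 = 56$)
$k = 1400$ ($k = \left(11 - -14\right) 56 = \left(11 + 14\right) 56 = 25 \cdot 56 = 1400$)
$\frac{A{\left(-76,-42 \right)}}{k} = \frac{-9 - 42}{1400} = \left(-51\right) \frac{1}{1400} = - \frac{51}{1400}$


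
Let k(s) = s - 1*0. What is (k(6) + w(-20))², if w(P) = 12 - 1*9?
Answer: 81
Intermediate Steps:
k(s) = s (k(s) = s + 0 = s)
w(P) = 3 (w(P) = 12 - 9 = 3)
(k(6) + w(-20))² = (6 + 3)² = 9² = 81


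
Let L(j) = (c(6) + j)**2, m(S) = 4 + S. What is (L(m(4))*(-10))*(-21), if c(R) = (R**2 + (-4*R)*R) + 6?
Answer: 1855560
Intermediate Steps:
c(R) = 6 - 3*R**2 (c(R) = (R**2 - 4*R**2) + 6 = -3*R**2 + 6 = 6 - 3*R**2)
L(j) = (-102 + j)**2 (L(j) = ((6 - 3*6**2) + j)**2 = ((6 - 3*36) + j)**2 = ((6 - 108) + j)**2 = (-102 + j)**2)
(L(m(4))*(-10))*(-21) = ((-102 + (4 + 4))**2*(-10))*(-21) = ((-102 + 8)**2*(-10))*(-21) = ((-94)**2*(-10))*(-21) = (8836*(-10))*(-21) = -88360*(-21) = 1855560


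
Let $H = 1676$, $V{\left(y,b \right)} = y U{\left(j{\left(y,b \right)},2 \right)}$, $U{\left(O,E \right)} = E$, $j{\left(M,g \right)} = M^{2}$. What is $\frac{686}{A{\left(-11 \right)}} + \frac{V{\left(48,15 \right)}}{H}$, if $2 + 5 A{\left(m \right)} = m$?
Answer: $- \frac{1436858}{5447} \approx -263.79$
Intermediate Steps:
$V{\left(y,b \right)} = 2 y$ ($V{\left(y,b \right)} = y 2 = 2 y$)
$A{\left(m \right)} = - \frac{2}{5} + \frac{m}{5}$
$\frac{686}{A{\left(-11 \right)}} + \frac{V{\left(48,15 \right)}}{H} = \frac{686}{- \frac{2}{5} + \frac{1}{5} \left(-11\right)} + \frac{2 \cdot 48}{1676} = \frac{686}{- \frac{2}{5} - \frac{11}{5}} + 96 \cdot \frac{1}{1676} = \frac{686}{- \frac{13}{5}} + \frac{24}{419} = 686 \left(- \frac{5}{13}\right) + \frac{24}{419} = - \frac{3430}{13} + \frac{24}{419} = - \frac{1436858}{5447}$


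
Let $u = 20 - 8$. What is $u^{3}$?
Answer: $1728$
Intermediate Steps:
$u = 12$
$u^{3} = 12^{3} = 1728$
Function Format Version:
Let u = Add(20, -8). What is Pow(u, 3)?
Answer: 1728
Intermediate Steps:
u = 12
Pow(u, 3) = Pow(12, 3) = 1728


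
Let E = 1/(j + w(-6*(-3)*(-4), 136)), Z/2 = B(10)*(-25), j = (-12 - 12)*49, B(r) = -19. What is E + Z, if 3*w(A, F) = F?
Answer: 3222397/3392 ≈ 950.00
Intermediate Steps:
w(A, F) = F/3
j = -1176 (j = -24*49 = -1176)
Z = 950 (Z = 2*(-19*(-25)) = 2*475 = 950)
E = -3/3392 (E = 1/(-1176 + (1/3)*136) = 1/(-1176 + 136/3) = 1/(-3392/3) = -3/3392 ≈ -0.00088443)
E + Z = -3/3392 + 950 = 3222397/3392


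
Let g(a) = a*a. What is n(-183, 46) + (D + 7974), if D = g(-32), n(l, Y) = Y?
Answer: 9044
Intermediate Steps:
g(a) = a**2
D = 1024 (D = (-32)**2 = 1024)
n(-183, 46) + (D + 7974) = 46 + (1024 + 7974) = 46 + 8998 = 9044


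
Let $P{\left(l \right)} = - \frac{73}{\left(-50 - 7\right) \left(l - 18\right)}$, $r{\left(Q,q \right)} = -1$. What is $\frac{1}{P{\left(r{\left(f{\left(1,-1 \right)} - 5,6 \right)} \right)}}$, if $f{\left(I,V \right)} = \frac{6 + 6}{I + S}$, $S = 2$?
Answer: $- \frac{1083}{73} \approx -14.836$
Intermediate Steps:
$f{\left(I,V \right)} = \frac{12}{2 + I}$ ($f{\left(I,V \right)} = \frac{6 + 6}{I + 2} = \frac{12}{2 + I}$)
$P{\left(l \right)} = - \frac{73}{1026 - 57 l}$ ($P{\left(l \right)} = - \frac{73}{\left(-57\right) \left(-18 + l\right)} = - \frac{73}{1026 - 57 l}$)
$\frac{1}{P{\left(r{\left(f{\left(1,-1 \right)} - 5,6 \right)} \right)}} = \frac{1}{\frac{73}{57} \frac{1}{-18 - 1}} = \frac{1}{\frac{73}{57} \frac{1}{-19}} = \frac{1}{\frac{73}{57} \left(- \frac{1}{19}\right)} = \frac{1}{- \frac{73}{1083}} = - \frac{1083}{73}$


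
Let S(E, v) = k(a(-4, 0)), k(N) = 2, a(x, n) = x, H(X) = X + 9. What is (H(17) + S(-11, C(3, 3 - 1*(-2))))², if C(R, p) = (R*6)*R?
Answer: 784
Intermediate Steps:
C(R, p) = 6*R² (C(R, p) = (6*R)*R = 6*R²)
H(X) = 9 + X
S(E, v) = 2
(H(17) + S(-11, C(3, 3 - 1*(-2))))² = ((9 + 17) + 2)² = (26 + 2)² = 28² = 784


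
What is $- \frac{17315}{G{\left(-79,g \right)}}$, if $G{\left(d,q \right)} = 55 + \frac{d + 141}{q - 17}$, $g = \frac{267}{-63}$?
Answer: $- \frac{3861245}{11614} \approx -332.46$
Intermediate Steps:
$g = - \frac{89}{21}$ ($g = 267 \left(- \frac{1}{63}\right) = - \frac{89}{21} \approx -4.2381$)
$G{\left(d,q \right)} = 55 + \frac{141 + d}{-17 + q}$
$- \frac{17315}{G{\left(-79,g \right)}} = - \frac{17315}{\frac{1}{-17 - \frac{89}{21}} \left(-794 - 79 + 55 \left(- \frac{89}{21}\right)\right)} = - \frac{17315}{\frac{1}{- \frac{446}{21}} \left(-794 - 79 - \frac{4895}{21}\right)} = - \frac{17315}{\left(- \frac{21}{446}\right) \left(- \frac{23228}{21}\right)} = - \frac{17315}{\frac{11614}{223}} = \left(-17315\right) \frac{223}{11614} = - \frac{3861245}{11614}$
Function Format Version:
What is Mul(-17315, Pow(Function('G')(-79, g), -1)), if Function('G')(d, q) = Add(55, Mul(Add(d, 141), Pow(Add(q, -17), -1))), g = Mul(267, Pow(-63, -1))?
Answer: Rational(-3861245, 11614) ≈ -332.46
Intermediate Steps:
g = Rational(-89, 21) (g = Mul(267, Rational(-1, 63)) = Rational(-89, 21) ≈ -4.2381)
Function('G')(d, q) = Add(55, Mul(Pow(Add(-17, q), -1), Add(141, d))) (Function('G')(d, q) = Add(55, Mul(Add(141, d), Pow(Add(-17, q), -1))) = Add(55, Mul(Pow(Add(-17, q), -1), Add(141, d))))
Mul(-17315, Pow(Function('G')(-79, g), -1)) = Mul(-17315, Pow(Mul(Pow(Add(-17, Rational(-89, 21)), -1), Add(-794, -79, Mul(55, Rational(-89, 21)))), -1)) = Mul(-17315, Pow(Mul(Pow(Rational(-446, 21), -1), Add(-794, -79, Rational(-4895, 21))), -1)) = Mul(-17315, Pow(Mul(Rational(-21, 446), Rational(-23228, 21)), -1)) = Mul(-17315, Pow(Rational(11614, 223), -1)) = Mul(-17315, Rational(223, 11614)) = Rational(-3861245, 11614)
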